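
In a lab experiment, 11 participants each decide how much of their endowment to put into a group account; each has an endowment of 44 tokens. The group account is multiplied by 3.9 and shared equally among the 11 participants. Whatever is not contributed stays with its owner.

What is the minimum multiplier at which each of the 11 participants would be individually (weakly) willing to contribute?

A contributed unit returns (multiplier)/11 to its contributor.
This reaches 1 exactly when the multiplier is 11.

11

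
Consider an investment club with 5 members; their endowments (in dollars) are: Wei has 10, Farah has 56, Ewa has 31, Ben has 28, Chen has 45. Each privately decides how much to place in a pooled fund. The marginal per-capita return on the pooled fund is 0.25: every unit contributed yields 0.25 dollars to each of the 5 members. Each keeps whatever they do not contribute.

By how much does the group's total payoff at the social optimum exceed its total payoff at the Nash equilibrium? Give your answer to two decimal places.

The private return per contributed unit is 0.25 < 1 for everyone, so the Nash equilibrium is zero contribution and the group total is Σ E_j = 10 + 56 + 31 + 28 + 45 = 170.
Each contributed unit returns 1.250 to the group, so the social optimum is full contribution by everyone: group total = 1.250 × 170 = 212.50.
Efficiency loss = (1.250 − 1) × 170 = 42.50.

42.50 dollars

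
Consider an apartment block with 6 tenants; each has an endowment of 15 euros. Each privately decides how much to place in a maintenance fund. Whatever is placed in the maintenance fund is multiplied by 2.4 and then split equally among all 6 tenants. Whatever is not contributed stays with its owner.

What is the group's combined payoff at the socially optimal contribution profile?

Each contributed unit returns 2.400 to the group as a whole (0.4000 to each of 6 players), which exceeds 1, so the social optimum is full contribution: group total = 2.400 × 90 = 216.00.

216.00 euros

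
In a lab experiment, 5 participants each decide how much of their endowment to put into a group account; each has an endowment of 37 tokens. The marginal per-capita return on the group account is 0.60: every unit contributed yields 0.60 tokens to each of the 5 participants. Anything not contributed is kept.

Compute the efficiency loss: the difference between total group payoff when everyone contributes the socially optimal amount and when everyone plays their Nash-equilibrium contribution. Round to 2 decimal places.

The private return per contributed unit is 0.60 < 1, so contributing 0 is dominant for every player. At the Nash equilibrium everyone keeps their 37, and the group total is 5 × 37 = 185.
Each contributed unit returns 3.000 to the group as a whole (0.60 to each of 5 players), which exceeds 1, so the social optimum is full contribution: group total = 3.000 × 185 = 555.00.
Efficiency loss = 555.00 − 185 = 370.00.

370.00 tokens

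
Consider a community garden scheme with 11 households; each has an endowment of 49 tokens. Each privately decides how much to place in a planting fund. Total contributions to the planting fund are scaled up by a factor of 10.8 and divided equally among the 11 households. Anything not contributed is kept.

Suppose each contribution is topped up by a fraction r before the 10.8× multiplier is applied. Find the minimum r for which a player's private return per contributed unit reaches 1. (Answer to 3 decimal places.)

With matching at rate r, one contributed unit becomes (1 + r) in the planting fund and returns 10.8 × (1 + r) / 11 to the contributor.
Setting this equal to 1: 1 + r = 11/10.8 = 1.0185.
So the minimum matching rate is r = 1.0185 − 1 = 0.019.

0.019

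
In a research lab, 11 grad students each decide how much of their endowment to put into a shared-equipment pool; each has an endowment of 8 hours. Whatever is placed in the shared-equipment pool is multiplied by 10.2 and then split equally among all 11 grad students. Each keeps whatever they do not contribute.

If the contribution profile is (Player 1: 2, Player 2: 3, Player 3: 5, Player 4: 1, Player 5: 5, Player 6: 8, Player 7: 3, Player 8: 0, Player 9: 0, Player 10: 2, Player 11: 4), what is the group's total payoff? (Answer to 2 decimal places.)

Total contributed: 2 + 3 + 5 + 1 + 5 + 8 + 3 + 0 + 0 + 2 + 4 = 33; total kept: 11 × 8 − 33 = 55.
The shared-equipment pool pays out 10.2 × 33 = 336.60 in aggregate.
Group total = 55 + 336.60 = 391.60.

391.60 hours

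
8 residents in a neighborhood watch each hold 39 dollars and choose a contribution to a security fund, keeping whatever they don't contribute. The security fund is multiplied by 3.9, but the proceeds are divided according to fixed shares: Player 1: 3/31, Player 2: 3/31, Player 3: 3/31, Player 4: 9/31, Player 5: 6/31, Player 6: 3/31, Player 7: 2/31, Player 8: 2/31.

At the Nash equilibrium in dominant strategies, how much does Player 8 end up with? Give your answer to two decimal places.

48.81 dollars

Each unit j contributes comes back to j as 3.9 × (j's share), so j prefers to contribute only if that share exceeds 1/3.9 = 0.2564; otherwise keeping the unit dominates.
Player 4 alone (share 9/31) is above the threshold, contributing 39; the remaining 7 contribute 0. Total contributed: 39.
Player 8 keeps 39 and receives 3.9 × 39 × 2/31 = 9.81 from the security fund, for a payoff of 48.81.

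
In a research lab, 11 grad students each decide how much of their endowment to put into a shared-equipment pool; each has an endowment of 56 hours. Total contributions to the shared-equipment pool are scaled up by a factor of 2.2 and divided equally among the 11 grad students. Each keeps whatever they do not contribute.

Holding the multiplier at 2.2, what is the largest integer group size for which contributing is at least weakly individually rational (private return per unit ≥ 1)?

Private return per unit is 2.2/(group size), which is ≥ 1 whenever the group size is ≤ 2.2.
The largest such integer is 2.

2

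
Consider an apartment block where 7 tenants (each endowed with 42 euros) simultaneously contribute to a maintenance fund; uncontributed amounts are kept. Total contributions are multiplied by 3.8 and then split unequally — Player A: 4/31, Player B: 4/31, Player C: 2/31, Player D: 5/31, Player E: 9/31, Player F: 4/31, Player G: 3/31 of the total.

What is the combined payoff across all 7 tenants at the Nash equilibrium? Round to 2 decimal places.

Each unit j contributes comes back to j as 3.8 × (j's share), so j prefers to contribute only if that share exceeds 1/3.8 = 0.2632; otherwise keeping the unit dominates.
The only share above 0.2632 is Player E's 9/31, contributing 42; the remaining 6 contribute 0. Total contributed: 42.
The maintenance fund pays out 3.8 × 42 = 159.60 in total (split across the unequal shares, but the aggregate is all that matters for the group sum).
The 6 free-riders keep 42 each, adding 252. Group total = 252 + 159.60 = 411.60.

411.60 euros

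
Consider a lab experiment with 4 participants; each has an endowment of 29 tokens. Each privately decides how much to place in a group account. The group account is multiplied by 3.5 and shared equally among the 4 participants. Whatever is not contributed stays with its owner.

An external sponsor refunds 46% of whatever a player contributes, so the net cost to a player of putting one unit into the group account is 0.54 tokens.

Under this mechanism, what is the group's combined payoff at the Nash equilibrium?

459.36 tokens

With the mechanism, a contributed unit returns (3.5/4) / 0.54 = 1.6204 per unit of net cost to the contributor — now above 1 — so contributing fully is weakly dominant for every player.
So the Nash equilibrium is full contribution by all 4; the group earns 4 × (29 × 0.46 + 3.5 × 29) = 459.36.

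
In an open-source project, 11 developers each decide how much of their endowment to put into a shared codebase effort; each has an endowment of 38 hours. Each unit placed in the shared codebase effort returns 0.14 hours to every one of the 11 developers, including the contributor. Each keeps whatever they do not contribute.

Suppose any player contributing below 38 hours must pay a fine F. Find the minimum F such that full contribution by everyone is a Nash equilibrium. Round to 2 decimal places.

Given the others contribute fully, the best deviation is to contribute 0 (any partial contribution still incurs the fine and gives up units whose private return 0.14 is below 1).
Deviating from 38 to 0 saves 38 hours but forfeits the deviator's share of the drop in the shared codebase effort: 0.14 × 38 = 5.32.
So the deviation gain is 38 − 5.32 = 32.68, and the fine must be at least 32.68 hours to wipe it out.

32.68 hours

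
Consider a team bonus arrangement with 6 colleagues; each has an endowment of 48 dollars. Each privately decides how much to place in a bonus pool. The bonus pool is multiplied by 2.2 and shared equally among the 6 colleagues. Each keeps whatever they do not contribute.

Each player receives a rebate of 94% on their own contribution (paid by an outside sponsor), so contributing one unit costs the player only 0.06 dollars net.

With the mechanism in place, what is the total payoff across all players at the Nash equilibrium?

The effective private return per unit is now (2.2/6) / 0.06 = 6.1111 > 1, so every player's dominant strategy flips to full contribution.
At the Nash equilibrium everyone contributes 48. Group total payoff = 6 × (48 × 0.94 + 2.2 × 48) = 904.32.

904.32 dollars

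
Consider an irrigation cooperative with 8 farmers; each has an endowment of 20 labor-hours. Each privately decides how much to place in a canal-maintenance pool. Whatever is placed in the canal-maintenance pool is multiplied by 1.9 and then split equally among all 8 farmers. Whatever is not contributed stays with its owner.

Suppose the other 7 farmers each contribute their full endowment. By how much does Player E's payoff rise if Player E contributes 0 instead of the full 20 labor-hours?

15.25 labor-hours

Switching from a contribution of 20 to 0 lets Player E keep an extra 20 labor-hours, but lowers the canal-maintenance pool by 20, which costs Player E their own share of that drop: 1.9/8 × 20 = 4.75.
Net gain = 20 − 4.75 = 15.25. The private return per contributed unit (0.2375) is below 1, so free-riding is indeed the best response regardless of what the others do.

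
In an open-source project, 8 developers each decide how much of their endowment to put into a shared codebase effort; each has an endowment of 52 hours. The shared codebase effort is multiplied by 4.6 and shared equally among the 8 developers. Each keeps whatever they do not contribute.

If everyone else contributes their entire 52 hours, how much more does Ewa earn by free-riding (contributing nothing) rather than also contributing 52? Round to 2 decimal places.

Switching from a contribution of 52 to 0 lets Ewa keep an extra 52 hours, but lowers the shared codebase effort by 52, which costs Ewa their own share of that drop: 4.6/8 × 52 = 29.90.
Net gain = 52 − 29.90 = 22.10. The private return per contributed unit (0.5750) is below 1, so free-riding is indeed the best response regardless of what the others do.

22.10 hours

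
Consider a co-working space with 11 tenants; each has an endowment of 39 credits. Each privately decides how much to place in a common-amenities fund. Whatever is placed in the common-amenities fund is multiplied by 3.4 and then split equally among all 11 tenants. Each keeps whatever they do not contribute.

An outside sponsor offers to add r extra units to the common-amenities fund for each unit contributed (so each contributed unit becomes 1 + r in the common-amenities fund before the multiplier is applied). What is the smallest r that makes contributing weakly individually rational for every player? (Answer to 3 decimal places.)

2.235

With matching at rate r, one contributed unit becomes (1 + r) in the common-amenities fund and returns 3.4 × (1 + r) / 11 to the contributor.
Setting this equal to 1: 1 + r = 11/3.4 = 3.2353.
So the minimum matching rate is r = 3.2353 − 1 = 2.235.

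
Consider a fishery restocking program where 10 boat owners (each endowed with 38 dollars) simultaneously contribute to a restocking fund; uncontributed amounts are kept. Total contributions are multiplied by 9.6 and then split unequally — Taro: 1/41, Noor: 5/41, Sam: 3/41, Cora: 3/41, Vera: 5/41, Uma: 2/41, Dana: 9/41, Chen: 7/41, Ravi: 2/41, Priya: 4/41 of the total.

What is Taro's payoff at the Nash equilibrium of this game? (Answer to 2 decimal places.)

Each unit j contributes comes back to j as 9.6 × (j's share), so j prefers to contribute only if that share exceeds 1/9.6 = 0.1042; otherwise keeping the unit dominates.
Noor, Vera, Dana and Chen are above the threshold, contributing 38 each; the remaining 6 contribute 0. Total contributed: 152.
Taro keeps 38 and receives 9.6 × 152 × 1/41 = 35.59 from the restocking fund, for a payoff of 73.59.

73.59 dollars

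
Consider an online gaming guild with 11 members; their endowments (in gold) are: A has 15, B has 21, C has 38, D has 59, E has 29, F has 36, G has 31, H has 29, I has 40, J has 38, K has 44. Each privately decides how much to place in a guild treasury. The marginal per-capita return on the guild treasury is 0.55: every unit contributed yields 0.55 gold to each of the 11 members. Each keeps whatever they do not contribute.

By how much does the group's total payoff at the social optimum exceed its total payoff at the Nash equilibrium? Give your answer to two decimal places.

The private return per contributed unit is 0.55 < 1 for everyone, so the Nash equilibrium is zero contribution and the group total is Σ E_j = 15 + 21 + 38 + 59 + 29 + 36 + 31 + 29 + 40 + 38 + 44 = 380.
Each contributed unit returns 6.050 to the group, so the social optimum is full contribution by everyone: group total = 6.050 × 380 = 2299.00.
Efficiency loss = (6.050 − 1) × 380 = 1919.00.

1919.00 gold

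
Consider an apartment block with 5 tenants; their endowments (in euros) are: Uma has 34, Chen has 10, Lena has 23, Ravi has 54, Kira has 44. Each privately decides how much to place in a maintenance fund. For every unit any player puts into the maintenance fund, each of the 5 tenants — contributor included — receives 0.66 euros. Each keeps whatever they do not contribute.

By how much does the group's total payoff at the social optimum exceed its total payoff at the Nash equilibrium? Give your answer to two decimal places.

379.50 euros

The private return per contributed unit is 0.66 < 1 for everyone, so the Nash equilibrium is zero contribution and the group total is Σ E_j = 34 + 10 + 23 + 54 + 44 = 165.
Each contributed unit returns 3.300 to the group, so the social optimum is full contribution by everyone: group total = 3.300 × 165 = 544.50.
Efficiency loss = (3.300 − 1) × 165 = 379.50.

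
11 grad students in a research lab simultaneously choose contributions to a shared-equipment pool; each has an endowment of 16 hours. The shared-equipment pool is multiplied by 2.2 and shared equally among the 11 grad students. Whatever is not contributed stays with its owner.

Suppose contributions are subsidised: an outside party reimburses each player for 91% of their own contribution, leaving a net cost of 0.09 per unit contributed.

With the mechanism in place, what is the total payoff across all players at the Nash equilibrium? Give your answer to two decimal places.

547.36 hours

The effective private return per unit is now (2.2/11) / 0.09 = 2.2222 > 1, so every player's dominant strategy flips to full contribution.
At the Nash equilibrium everyone contributes 16. Group total payoff = 11 × (16 × 0.91 + 2.2 × 16) = 547.36.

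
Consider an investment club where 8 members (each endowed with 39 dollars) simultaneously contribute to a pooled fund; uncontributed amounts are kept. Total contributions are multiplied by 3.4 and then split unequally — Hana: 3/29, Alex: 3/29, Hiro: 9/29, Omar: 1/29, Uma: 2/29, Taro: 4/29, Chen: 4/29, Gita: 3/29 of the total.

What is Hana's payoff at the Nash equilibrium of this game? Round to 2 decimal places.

Player j's private return per contributed unit is 3.4 × (j's share). Contributing is weakly dominant for j when that share is at least 1/3.4 = 0.2941, and contributing 0 is dominant otherwise.
Hiro alone (share 9/29) is above the threshold, contributing 39; the remaining 7 contribute 0. Total contributed: 39.
Hana keeps 39 and receives 3.4 × 39 × 3/29 = 13.72 from the pooled fund, for a payoff of 52.72.

52.72 dollars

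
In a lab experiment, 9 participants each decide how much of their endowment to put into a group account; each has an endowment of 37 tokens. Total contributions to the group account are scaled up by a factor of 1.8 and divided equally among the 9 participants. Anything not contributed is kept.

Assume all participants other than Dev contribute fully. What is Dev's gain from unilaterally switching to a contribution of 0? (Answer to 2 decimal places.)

Switching from a contribution of 37 to 0 lets Dev keep an extra 37 tokens, but lowers the group account by 37, which costs Dev their own share of that drop: 1.8/9 × 37 = 7.40.
Net gain = 37 − 7.40 = 29.60. The private return per contributed unit (0.2000) is below 1, so free-riding is indeed the best response regardless of what the others do.

29.60 tokens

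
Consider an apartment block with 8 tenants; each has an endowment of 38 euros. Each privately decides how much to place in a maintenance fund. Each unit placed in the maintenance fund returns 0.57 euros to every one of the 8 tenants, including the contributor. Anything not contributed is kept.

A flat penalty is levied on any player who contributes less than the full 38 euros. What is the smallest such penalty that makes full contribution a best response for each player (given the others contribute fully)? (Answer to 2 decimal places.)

Given the others contribute fully, the best deviation is to contribute 0 (any partial contribution still incurs the fine and gives up units whose private return 0.57 is below 1).
Deviating from 38 to 0 saves 38 euros but forfeits the deviator's share of the drop in the maintenance fund: 0.57 × 38 = 21.66.
So the deviation gain is 38 − 21.66 = 16.34, and the fine must be at least 16.34 euros to wipe it out.

16.34 euros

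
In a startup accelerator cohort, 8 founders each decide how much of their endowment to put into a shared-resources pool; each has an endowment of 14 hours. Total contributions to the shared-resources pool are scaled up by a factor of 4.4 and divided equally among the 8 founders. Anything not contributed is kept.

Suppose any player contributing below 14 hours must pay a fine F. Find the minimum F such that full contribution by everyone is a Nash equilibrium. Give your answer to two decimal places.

Given the others contribute fully, the best deviation is to contribute 0 (any partial contribution still incurs the fine and gives up units whose private return 0.5500 is below 1).
Deviating from 14 to 0 saves 14 hours but forfeits the deviator's share of the drop in the shared-resources pool: 4.4/8 × 14 = 7.70.
So the deviation gain is 14 − 7.70 = 6.30, and the fine must be at least 6.30 hours to wipe it out.

6.30 hours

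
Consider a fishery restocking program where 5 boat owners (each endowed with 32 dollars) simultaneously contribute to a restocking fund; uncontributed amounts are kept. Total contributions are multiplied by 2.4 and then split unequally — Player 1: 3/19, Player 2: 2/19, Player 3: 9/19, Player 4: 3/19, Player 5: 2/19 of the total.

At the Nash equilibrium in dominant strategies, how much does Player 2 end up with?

40.08 dollars

Player j's private return per contributed unit is 2.4 × (j's share). Contributing is weakly dominant for j when that share is at least 1/2.4 = 0.4167, and contributing 0 is dominant otherwise.
Only Player 3 (9/19) clears that bar, contributing 32; the remaining 4 contribute 0. Total contributed: 32.
Player 2 keeps 32 and receives 2.4 × 32 × 2/19 = 8.08 from the restocking fund, for a payoff of 40.08.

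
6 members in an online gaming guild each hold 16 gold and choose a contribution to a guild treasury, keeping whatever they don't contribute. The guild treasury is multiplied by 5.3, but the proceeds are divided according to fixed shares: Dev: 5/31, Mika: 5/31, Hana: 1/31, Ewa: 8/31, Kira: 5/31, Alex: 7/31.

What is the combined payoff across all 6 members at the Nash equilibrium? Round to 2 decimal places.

A player with share s gets back 5.3·s per unit contributed, so full contribution is dominant for anyone with s > 1/5.3 = 0.1887 and zero contribution is dominant for anyone below.
Ewa and Alex clear that bar, contributing 16 each; the remaining 4 contribute 0. Total contributed: 32.
The guild treasury pays out 5.3 × 32 = 169.60 in total (split across the unequal shares, but the aggregate is all that matters for the group sum).
The 4 free-riders keep 16 each, adding 64. Group total = 64 + 169.60 = 233.60.

233.60 gold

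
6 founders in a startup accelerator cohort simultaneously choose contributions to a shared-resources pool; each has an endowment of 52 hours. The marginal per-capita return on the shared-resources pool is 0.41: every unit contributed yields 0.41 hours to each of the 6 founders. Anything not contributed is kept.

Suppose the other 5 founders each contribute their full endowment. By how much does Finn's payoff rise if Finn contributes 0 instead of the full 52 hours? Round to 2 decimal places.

Switching from a contribution of 52 to 0 lets Finn keep an extra 52 hours, but lowers the shared-resources pool by 52, which costs Finn their own share of that drop: 0.41 × 52 = 21.32.
Net gain = 52 − 21.32 = 30.68. The private return per contributed unit (0.41) is below 1, so free-riding is indeed the best response regardless of what the others do.

30.68 hours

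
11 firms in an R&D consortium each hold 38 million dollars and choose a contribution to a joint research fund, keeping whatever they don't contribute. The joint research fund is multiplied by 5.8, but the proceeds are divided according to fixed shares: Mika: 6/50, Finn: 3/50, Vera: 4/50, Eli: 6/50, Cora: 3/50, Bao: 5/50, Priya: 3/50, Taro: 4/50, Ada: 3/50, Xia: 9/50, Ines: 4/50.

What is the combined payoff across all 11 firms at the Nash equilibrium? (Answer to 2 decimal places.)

A player with share s gets back 5.8·s per unit contributed, so full contribution is dominant for anyone with s > 1/5.8 = 0.1724 and zero contribution is dominant for anyone below.
Only Xia (9/50) clears that bar, contributing 38; the remaining 10 contribute 0. Total contributed: 38.
The joint research fund pays out 5.8 × 38 = 220.40 in total (split across the unequal shares, but the aggregate is all that matters for the group sum).
The 10 free-riders keep 38 each, adding 380. Group total = 380 + 220.40 = 600.40.

600.40 million dollars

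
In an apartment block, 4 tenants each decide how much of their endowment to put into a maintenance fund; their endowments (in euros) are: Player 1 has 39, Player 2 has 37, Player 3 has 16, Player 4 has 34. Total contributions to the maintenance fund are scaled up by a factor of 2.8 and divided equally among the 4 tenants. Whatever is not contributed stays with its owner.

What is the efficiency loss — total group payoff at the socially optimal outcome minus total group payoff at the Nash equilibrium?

The private return per contributed unit is 2.8/4 = 0.7000 < 1 for every player regardless of endowment, so the Nash equilibrium is zero contribution and the group total is Σ E_j = 39 + 37 + 16 + 34 = 126.
Each contributed unit returns 2.800 to the group, so the social optimum is full contribution by everyone: group total = 2.800 × 126 = 352.80.
Efficiency loss = (2.800 − 1) × 126 = 226.80.

226.80 euros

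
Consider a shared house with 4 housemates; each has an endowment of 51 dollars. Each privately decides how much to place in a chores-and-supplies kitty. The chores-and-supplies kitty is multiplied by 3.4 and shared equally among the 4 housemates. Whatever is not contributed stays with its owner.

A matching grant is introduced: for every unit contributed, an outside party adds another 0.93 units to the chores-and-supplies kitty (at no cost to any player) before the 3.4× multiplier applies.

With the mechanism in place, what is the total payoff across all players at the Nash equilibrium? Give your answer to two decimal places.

Under the mechanism each unit contributed yields 3.4 × 1.93 / 4 = 1.6405 back to its contributor per unit of net cost, which exceeds 1, making full contribution the dominant choice for everyone.
At the Nash equilibrium everyone contributes 51. Group total payoff = 3.4 × 1.93 × 204 = 1338.65.

1338.65 dollars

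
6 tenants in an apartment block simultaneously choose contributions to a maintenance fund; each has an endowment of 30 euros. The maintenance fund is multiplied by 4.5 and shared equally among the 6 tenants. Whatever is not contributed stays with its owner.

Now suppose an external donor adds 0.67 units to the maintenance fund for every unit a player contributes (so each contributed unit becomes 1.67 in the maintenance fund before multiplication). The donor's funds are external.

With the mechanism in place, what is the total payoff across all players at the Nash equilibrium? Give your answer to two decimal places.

1352.70 euros

Under the mechanism each unit contributed yields 4.5 × 1.67 / 6 = 1.2525 back to its contributor per unit of net cost, which exceeds 1, making full contribution the dominant choice for everyone.
At the Nash equilibrium everyone contributes 30. Group total payoff = 4.5 × 1.67 × 180 = 1352.70.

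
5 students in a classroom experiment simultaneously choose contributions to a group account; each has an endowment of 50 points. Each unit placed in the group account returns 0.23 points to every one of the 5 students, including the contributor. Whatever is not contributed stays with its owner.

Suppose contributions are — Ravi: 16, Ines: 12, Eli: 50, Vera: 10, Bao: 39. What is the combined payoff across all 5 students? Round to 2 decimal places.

Total contributed: 16 + 12 + 50 + 10 + 39 = 127; total kept: 5 × 50 − 127 = 123.
The group account pays out 0.23 × 5 × 127 = 146.05 in aggregate.
Group total = 123 + 146.05 = 269.05.

269.05 points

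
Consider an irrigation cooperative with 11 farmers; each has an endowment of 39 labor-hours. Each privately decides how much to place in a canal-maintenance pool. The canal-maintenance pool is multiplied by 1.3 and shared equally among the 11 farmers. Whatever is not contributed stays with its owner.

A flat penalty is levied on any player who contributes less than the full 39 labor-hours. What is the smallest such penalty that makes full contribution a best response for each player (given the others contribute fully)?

Given the others contribute fully, the best deviation is to contribute 0 (any partial contribution still incurs the fine and gives up units whose private return 0.1182 is below 1).
Deviating from 39 to 0 saves 39 labor-hours but forfeits the deviator's share of the drop in the canal-maintenance pool: 1.3/11 × 39 = 4.61.
So the deviation gain is 39 − 4.61 = 34.39, and the fine must be at least 34.39 labor-hours to wipe it out.

34.39 labor-hours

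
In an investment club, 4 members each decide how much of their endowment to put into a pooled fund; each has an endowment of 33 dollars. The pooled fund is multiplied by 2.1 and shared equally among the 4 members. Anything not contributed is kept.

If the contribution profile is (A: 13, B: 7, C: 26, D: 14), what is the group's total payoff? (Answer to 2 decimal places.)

198.00 dollars

Total contributed: 13 + 7 + 26 + 14 = 60; total kept: 4 × 33 − 60 = 72.
The pooled fund pays out 2.1 × 60 = 126.00 in aggregate.
Group total = 72 + 126.00 = 198.00.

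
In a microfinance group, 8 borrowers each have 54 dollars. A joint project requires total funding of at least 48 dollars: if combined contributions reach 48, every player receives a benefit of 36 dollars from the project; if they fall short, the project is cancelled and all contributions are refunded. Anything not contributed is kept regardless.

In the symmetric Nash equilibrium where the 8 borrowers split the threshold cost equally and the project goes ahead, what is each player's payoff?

Equal share of the threshold: 48/8 = 6.
At this profile no one gains by cutting their contribution: any cut drops the total below 48, the project is cancelled, contributions are refunded, and the deviator ends with 54, which is less than 54 − 6 + 36 = 84. Contributing more than 6 just wastes the excess. So contributing exactly 6 is a best response.
Each player's payoff: 54 − 6 + 36 = 84.

84 dollars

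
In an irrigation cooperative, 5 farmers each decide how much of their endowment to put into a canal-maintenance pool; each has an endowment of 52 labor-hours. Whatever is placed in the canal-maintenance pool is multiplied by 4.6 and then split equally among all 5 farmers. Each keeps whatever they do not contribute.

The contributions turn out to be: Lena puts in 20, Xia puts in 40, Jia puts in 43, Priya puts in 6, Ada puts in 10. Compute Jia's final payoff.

Total contributed: 20 + 40 + 43 + 6 + 10 = 119.
Each receives 4.6 × 119 / 5 = 109.48 from the canal-maintenance pool.
Jia keeps 52 − 43 = 9, so Jia's payoff is 9 + 109.48 = 118.48.

118.48 labor-hours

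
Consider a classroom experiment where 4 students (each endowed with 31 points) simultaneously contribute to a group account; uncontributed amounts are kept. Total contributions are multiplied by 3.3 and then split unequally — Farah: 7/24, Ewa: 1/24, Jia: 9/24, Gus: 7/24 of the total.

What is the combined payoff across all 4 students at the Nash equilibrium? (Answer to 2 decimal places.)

195.30 points

For player j, contributing a unit is worthwhile iff 3.3 × (j's share) ≥ 1, i.e. iff j's share is at least 0.3030.
Jia alone (share 9/24) is above the threshold, contributing 31; the remaining 3 contribute 0. Total contributed: 31.
The group account pays out 3.3 × 31 = 102.30 in total (split across the unequal shares, but the aggregate is all that matters for the group sum).
The 3 free-riders keep 31 each, adding 93. Group total = 93 + 102.30 = 195.30.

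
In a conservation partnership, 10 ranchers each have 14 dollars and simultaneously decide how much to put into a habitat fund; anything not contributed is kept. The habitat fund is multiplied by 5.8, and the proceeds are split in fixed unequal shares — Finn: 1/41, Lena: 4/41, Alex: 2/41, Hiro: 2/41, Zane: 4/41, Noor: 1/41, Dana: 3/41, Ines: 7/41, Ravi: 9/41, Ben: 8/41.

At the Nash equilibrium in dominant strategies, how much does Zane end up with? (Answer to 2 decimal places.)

A player with share s gets back 5.8·s per unit contributed, so full contribution is dominant for anyone with s > 1/5.8 = 0.1724 and zero contribution is dominant for anyone below.
The shares above 0.1724 belong to Ravi and Ben, contributing 14 each; the remaining 8 contribute 0. Total contributed: 28.
Zane keeps 14 and receives 5.8 × 28 × 4/41 = 15.84 from the habitat fund, for a payoff of 29.84.

29.84 dollars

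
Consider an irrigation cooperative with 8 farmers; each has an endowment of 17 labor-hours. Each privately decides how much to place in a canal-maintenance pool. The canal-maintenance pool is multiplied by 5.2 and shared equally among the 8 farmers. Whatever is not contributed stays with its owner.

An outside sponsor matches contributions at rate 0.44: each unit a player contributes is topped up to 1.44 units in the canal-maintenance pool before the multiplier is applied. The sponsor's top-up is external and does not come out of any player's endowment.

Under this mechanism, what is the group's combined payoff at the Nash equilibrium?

With the mechanism, a contributed unit returns 5.2 × 1.44 / 8 = 0.9360 per unit of net cost — still below 1 — so contributing 0 remains dominant for every player.
Everyone keeps their endowment and the group total is 8 × 17 = 136.

136.00 labor-hours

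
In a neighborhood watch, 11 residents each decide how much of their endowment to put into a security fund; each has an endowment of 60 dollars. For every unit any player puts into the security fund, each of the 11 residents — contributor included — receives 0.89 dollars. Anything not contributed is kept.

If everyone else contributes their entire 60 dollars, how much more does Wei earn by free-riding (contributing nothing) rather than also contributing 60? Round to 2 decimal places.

Switching from a contribution of 60 to 0 lets Wei keep an extra 60 dollars, but lowers the security fund by 60, which costs Wei their own share of that drop: 0.89 × 60 = 53.40.
Net gain = 60 − 53.40 = 6.60. The private return per contributed unit (0.89) is below 1, so free-riding is indeed the best response regardless of what the others do.

6.60 dollars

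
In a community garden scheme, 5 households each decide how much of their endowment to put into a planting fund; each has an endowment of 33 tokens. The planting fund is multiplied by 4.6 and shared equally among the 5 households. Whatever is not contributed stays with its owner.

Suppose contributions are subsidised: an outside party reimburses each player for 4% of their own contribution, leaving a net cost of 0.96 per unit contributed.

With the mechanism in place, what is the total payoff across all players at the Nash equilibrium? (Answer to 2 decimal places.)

Even with the mechanism, each unit contributed returns only (4.6/5) / 0.96 = 0.9583 per unit of net cost, so contributing nothing is still dominant.
Everyone keeps their endowment and the group total is 5 × 33 = 165.

165.00 tokens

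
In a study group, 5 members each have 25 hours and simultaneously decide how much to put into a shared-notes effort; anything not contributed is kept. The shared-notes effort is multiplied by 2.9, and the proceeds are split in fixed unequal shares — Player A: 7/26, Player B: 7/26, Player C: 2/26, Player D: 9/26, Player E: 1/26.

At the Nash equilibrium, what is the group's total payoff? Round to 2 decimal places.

For player j, contributing a unit is worthwhile iff 2.9 × (j's share) ≥ 1, i.e. iff j's share is at least 0.3448.
The only share above 0.3448 is Player D's 9/26, contributing 25; the remaining 4 contribute 0. Total contributed: 25.
The shared-notes effort pays out 2.9 × 25 = 72.50 in total (split across the unequal shares, but the aggregate is all that matters for the group sum).
The 4 free-riders keep 25 each, adding 100. Group total = 100 + 72.50 = 172.50.

172.50 hours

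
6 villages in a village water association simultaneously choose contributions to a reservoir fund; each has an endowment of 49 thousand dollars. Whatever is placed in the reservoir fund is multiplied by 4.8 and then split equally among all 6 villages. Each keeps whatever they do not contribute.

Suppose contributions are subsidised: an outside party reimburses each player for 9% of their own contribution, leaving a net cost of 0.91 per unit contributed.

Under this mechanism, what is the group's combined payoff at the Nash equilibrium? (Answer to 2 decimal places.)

The effective private return is (4.8/6) / 0.91 = 0.8791, which is still under 1, so the mechanism doesn't change anyone's dominant strategy: zero contribution.
Everyone keeps their endowment and the group total is 6 × 49 = 294.

294.00 thousand dollars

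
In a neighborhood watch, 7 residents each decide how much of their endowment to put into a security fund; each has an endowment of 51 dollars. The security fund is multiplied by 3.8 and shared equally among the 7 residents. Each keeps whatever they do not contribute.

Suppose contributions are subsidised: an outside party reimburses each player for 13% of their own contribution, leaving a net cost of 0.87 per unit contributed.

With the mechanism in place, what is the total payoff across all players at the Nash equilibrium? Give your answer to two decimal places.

Even with the mechanism, each unit contributed returns only (3.8/7) / 0.87 = 0.6240 per unit of net cost, so contributing nothing is still dominant.
At the Nash equilibrium no one contributes; group total payoff = 7 × 51 = 357.

357.00 dollars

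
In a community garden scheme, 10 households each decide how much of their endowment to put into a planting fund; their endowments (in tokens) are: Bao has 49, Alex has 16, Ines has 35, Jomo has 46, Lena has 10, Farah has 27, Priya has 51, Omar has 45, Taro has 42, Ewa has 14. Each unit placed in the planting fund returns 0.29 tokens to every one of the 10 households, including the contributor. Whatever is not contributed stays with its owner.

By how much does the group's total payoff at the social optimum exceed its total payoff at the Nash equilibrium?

The private return per contributed unit is 0.29 < 1 for everyone, so the Nash equilibrium is zero contribution and the group total is Σ E_j = 49 + 16 + 35 + 46 + 10 + 27 + 51 + 45 + 42 + 14 = 335.
Each contributed unit returns 2.900 to the group, so the social optimum is full contribution by everyone: group total = 2.900 × 335 = 971.50.
Efficiency loss = (2.900 − 1) × 335 = 636.50.

636.50 tokens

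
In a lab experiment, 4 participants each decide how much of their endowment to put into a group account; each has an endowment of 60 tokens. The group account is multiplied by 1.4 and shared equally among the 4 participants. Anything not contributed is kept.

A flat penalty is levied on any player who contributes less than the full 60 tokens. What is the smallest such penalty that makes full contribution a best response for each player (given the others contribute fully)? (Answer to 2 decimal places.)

Given the others contribute fully, the best deviation is to contribute 0 (any partial contribution still incurs the fine and gives up units whose private return 0.3500 is below 1).
Deviating from 60 to 0 saves 60 tokens but forfeits the deviator's share of the drop in the group account: 1.4/4 × 60 = 21.00.
So the deviation gain is 60 − 21.00 = 39.00, and the fine must be at least 39.00 tokens to wipe it out.

39.00 tokens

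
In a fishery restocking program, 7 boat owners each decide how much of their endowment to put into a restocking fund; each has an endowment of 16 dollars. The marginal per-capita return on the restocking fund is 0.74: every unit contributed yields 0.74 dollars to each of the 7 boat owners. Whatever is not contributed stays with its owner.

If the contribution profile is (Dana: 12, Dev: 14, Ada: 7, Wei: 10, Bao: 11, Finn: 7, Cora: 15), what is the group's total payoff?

429.68 dollars

Total contributed: 12 + 14 + 7 + 10 + 11 + 7 + 15 = 76; total kept: 7 × 16 − 76 = 36.
The restocking fund pays out 0.74 × 7 × 76 = 393.68 in aggregate.
Group total = 36 + 393.68 = 429.68.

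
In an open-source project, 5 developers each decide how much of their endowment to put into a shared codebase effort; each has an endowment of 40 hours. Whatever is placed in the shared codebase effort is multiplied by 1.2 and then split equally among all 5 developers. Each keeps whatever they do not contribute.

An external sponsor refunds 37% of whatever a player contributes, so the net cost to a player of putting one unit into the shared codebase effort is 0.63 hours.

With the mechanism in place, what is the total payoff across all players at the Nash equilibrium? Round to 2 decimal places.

Even with the mechanism, each unit contributed returns only (1.2/5) / 0.63 = 0.3810 per unit of net cost, so contributing nothing is still dominant.
At the Nash equilibrium no one contributes; group total payoff = 5 × 40 = 200.

200.00 hours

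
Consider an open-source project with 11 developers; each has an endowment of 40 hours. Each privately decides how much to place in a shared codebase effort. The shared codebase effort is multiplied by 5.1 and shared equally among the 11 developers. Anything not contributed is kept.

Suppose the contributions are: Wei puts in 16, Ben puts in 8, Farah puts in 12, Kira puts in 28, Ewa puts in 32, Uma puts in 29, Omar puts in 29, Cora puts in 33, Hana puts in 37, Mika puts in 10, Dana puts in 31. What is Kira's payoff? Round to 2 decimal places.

Total contributed: 16 + 8 + 12 + 28 + 32 + 29 + 29 + 33 + 37 + 10 + 31 = 265.
Each receives 5.1 × 265 / 11 = 122.86 from the shared codebase effort.
Kira keeps 40 − 28 = 12, so Kira's payoff is 12 + 122.86 = 134.86.

134.86 hours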